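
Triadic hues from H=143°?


Triadic: equally spaced at 120° intervals
H1 = 143°
H2 = (143 + 120) mod 360 = 263°
H3 = (143 + 240) mod 360 = 23°
Triadic = 143°, 263°, 23°


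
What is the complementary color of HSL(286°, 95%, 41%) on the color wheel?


Complement = opposite side of color wheel = hue + 180°
H' = (286 + 180) mod 360 = 106°
S and L unchanged.
= HSL(106°, 95%, 41%)


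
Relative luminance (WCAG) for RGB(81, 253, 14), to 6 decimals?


Linearize each channel (sRGB transfer function): c = v/255; c_lin = c/12.92 if c ≤ 0.04045, else ((c+0.055)/1.055)^2.4
  R: 81/255 ≈ 0.317647 > 0.04045 → ((0.317647+0.055)/1.055)^2.4 ≈ 0.082283
  G: 253/255 ≈ 0.992157 > 0.04045 → ((0.992157+0.055)/1.055)^2.4 ≈ 0.982251
  B: 14/255 ≈ 0.054902 > 0.04045 → ((0.054902+0.055)/1.055)^2.4 ≈ 0.004391
R_lin = 0.082283, G_lin = 0.982251, B_lin = 0.004391
L = 0.2126×R + 0.7152×G + 0.0722×B
L = 0.2126×0.082283 + 0.7152×0.982251 + 0.0722×0.004391
L ≈ 0.720316


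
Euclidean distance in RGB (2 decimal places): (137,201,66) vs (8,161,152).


d = √[(R₁-R₂)² + (G₁-G₂)² + (B₁-B₂)²]
d = √[(137-8)² + (201-161)² + (66-152)²]
d = √[16641 + 1600 + 7396]
d = √25637
d ≈ 160.12


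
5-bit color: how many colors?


Colors = 2^bits = 2^5
= 32 colors


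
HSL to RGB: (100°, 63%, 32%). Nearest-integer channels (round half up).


H=100°, S=0.63, L=0.32
C = (1-|2L-1|)×S = (1-|-0.36|)×0.63 = 0.4032
H' = H/60 = 100/60 ≈ 1.6667; X = C×(1-|H' mod 2 - 1|) = 0.1344
m = L - C/2 = 0.32 - 0.2016 = 0.1184
Sector ⌊H'⌋ = 1 → (R',G',B') = (0.1344, 0.4032, 0.0)
RGB = ((R'+m)×255, (G'+m)×255, (B'+m)×255) = (64.464, 133.008, 30.192)
Round half up → RGB(64, 133, 30)


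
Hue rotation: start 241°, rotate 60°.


New hue = (H + rotation) mod 360
New hue = (241 + 60) mod 360
= 301 mod 360
= 301°


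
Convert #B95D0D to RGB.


B9 → 185 (R)
5D → 93 (G)
0D → 13 (B)
= RGB(185, 93, 13)


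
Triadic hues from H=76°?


Triadic: equally spaced at 120° intervals
H1 = 76°
H2 = (76 + 120) mod 360 = 196°
H3 = (76 + 240) mod 360 = 316°
Triadic = 76°, 196°, 316°


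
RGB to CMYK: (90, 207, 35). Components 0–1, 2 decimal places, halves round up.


R'=90/255≈0.3529, G'=207/255≈0.8118, B'=35/255≈0.1373
K = 1 - max(R',G',B') = 1 - 207/255 = 48/255 = 0.18823… → 0.19
(1-R'-K)/(1-K) simplifies to (max-R)/max with max = 207:
C = (207-90)/207 = 117/207 = 0.56521… → 0.57
M = (207-207)/207 = 0/207 = 0 → 0.00
Y = (207-35)/207 = 172/207 = 0.83091… → 0.83
= CMYK(0.57, 0.00, 0.83, 0.19)


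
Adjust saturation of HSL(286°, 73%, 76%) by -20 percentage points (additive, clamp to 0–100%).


Original S = 73%
Adjustment = -20 percentage points
New S = 73 + (-20) = 53
Clamp to [0, 100] → 53
= HSL(286°, 53%, 76%)


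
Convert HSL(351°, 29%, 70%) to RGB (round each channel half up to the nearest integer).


H=351°, S=0.29, L=0.70
C = (1-|2L-1|)×S = (1-|0.40|)×0.29 = 0.174
H' = H/60 = 351/60 ≈ 5.8500; X = C×(1-|H' mod 2 - 1|) = 0.0261
m = L - C/2 = 0.70 - 0.087 = 0.613
Sector ⌊H'⌋ = 5 → (R',G',B') = (0.174, 0.0, 0.0261)
RGB = ((R'+m)×255, (G'+m)×255, (B'+m)×255) = (200.685, 156.315, 162.9705)
Round half up → RGB(201, 156, 163)


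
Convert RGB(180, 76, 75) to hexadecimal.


R = 180 → B4 (hex)
G = 76 → 4C (hex)
B = 75 → 4B (hex)
Hex = #B44C4B


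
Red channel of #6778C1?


Color: #6778C1
R = 67 = 103
G = 78 = 120
B = C1 = 193
Red = 103


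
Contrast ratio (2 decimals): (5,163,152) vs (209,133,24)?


Linearize each sRGB channel c=v/255: c/12.92 if c ≤ 0.04045 else ((c+0.055)/1.055)^2.4
L = 0.2126×R_lin + 0.7152×G_lin + 0.0722×B_lin
Color 1 (5,163,152):
  R=5: 5/255≈0.0196 ≤ 0.04045 → 0.0196/12.92 ≈ 0.00152
  G=163: 163/255≈0.6392 > 0.04045 → ((0.6392+0.055)/1.055)^2.4 ≈ 0.36625
  B=152: 152/255≈0.5961 > 0.04045 → ((0.5961+0.055)/1.055)^2.4 ≈ 0.31399
  L1 = 0.2126×0.00152 + 0.7152×0.36625 + 0.0722×0.31399 ≈ 0.28494
Color 2 (209,133,24):
  R=209: 209/255≈0.8196 > 0.04045 → ((0.8196+0.055)/1.055)^2.4 ≈ 0.63760
  G=133: 133/255≈0.5216 > 0.04045 → ((0.5216+0.055)/1.055)^2.4 ≈ 0.23455
  B=24: 24/255≈0.0941 > 0.04045 → ((0.0941+0.055)/1.055)^2.4 ≈ 0.00913
  L2 = 0.2126×0.63760 + 0.7152×0.23455 + 0.0722×0.00913 ≈ 0.30396
Lighter = 0.30396, Darker = 0.28494
Ratio = (L_lighter + 0.05) / (L_darker + 0.05)
Ratio = (0.30396 + 0.05) / (0.28494 + 0.05) = 0.35396 / 0.33494 ≈ 1.0568
Ratio ≈ 1.06:1


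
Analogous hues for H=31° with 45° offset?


Base hue: 31°
Left analog: (31 - 45) mod 360 = 346°
Right analog: (31 + 45) mod 360 = 76°
Analogous hues = 346° and 76°


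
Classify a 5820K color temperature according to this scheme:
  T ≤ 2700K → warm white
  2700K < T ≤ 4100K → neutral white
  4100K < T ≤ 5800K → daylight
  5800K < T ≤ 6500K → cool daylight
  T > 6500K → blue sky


Temperature: 5820K
5800K < 5820K ≤ 6500K → cool daylight
Classification: cool daylight


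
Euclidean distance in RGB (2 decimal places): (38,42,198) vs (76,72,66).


d = √[(R₁-R₂)² + (G₁-G₂)² + (B₁-B₂)²]
d = √[(38-76)² + (42-72)² + (198-66)²]
d = √[1444 + 900 + 17424]
d = √19768
d ≈ 140.60


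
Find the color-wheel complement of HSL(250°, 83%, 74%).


Complement = opposite side of color wheel = hue + 180°
H' = (250 + 180) mod 360 = 70°
S and L unchanged.
= HSL(70°, 83%, 74%)


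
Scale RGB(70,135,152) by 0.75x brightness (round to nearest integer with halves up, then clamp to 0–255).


Multiply each channel by 0.75, round half up, clamp to [0, 255]
R: 70×0.75 = 52.5 → round → 53
G: 135×0.75 = 101.25 → round → 101
B: 152×0.75 = 114
= RGB(53, 101, 114)


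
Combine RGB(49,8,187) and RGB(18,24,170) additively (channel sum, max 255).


Additive: each channel = min(255, C₁+C₂)
R: 49+18 = 67 → 67
G: 8+24 = 32 → 32
B: 187+170 = 357 → 255
= RGB(67, 32, 255)


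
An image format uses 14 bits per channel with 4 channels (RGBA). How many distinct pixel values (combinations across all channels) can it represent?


Total bits = 14 bits/channel × 4 channels = 56 bits
Distinct pixel values = 2^56
= 72,057,594,037,927,936 pixel values


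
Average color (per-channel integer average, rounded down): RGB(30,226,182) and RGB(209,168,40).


Midpoint: each channel = ⌊(C₁+C₂)/2⌋
R: ⌊(30+209)/2⌋ = 119
G: ⌊(226+168)/2⌋ = 197
B: ⌊(182+40)/2⌋ = 111
= RGB(119, 197, 111)


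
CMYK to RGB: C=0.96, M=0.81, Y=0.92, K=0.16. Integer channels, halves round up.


R = 255 × (1-C) × (1-K) = 255 × 0.04 × 0.84 = 8.568 → 9
G = 255 × (1-M) × (1-K) = 255 × 0.19 × 0.84 = 40.698 → 41
B = 255 × (1-Y) × (1-K) = 255 × 0.08 × 0.84 = 17.136 → 17
= RGB(9, 41, 17)


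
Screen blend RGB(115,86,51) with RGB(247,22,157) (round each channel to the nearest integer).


Screen: C = 255 - (255-A)×(255-B)/255, rounded to nearest integer
R: 255 - (255-115)×(255-247)/255 = 255 - 1120/255 ≈ 255 - 4.392 = 250.608 → 251
G: 255 - (255-86)×(255-22)/255 = 255 - 39377/255 ≈ 255 - 154.420 = 100.580 → 101
B: 255 - (255-51)×(255-157)/255 = 255 - 19992/255 ≈ 255 - 78.400 = 176.600 → 177
= RGB(251, 101, 177)


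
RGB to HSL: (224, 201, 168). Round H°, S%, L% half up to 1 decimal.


Normalize: R'=224/255≈0.8784, G'=201/255≈0.7882, B'=168/255≈0.6588
Max=224/255, Min=168/255, Δ=Max-Min=56/255
L = (Max+Min)/2 = (224+168)/510 = 392/510 = 0.76862… → L = 76.9%
L > 0.5 → S = Δ/(2-Max-Min) = 56/(510-224-168) = 56/118 = 0.47457… → S = 47.5%
(the 1/255 factors cancel in S and H, so raw channel differences can be used)
Max is R' → H = 60 × (((G-B)/Δ) mod 6) = 60 × (((201-168)/56) mod 6)
  33/56 = 0.5892…
  H = 60 × 0.5892… = 35.357…° → H = 35.4°
= HSL(35.4°, 47.5%, 76.9%)


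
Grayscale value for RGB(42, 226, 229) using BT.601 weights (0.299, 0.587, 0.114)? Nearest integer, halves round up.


Gray = 0.299×R + 0.587×G + 0.114×B
Gray = 0.299×42 + 0.587×226 + 0.114×229
Gray = 12.558 + 132.662 + 26.106
Gray = 171.326 → round half up → 171
Gray = 171


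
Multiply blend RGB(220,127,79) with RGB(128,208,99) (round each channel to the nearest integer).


Multiply: C = A×B/255, rounded to nearest integer
R: 220×128/255 = 28160/255 ≈ 110.431 → 110
G: 127×208/255 = 26416/255 ≈ 103.592 → 104
B: 79×99/255 = 7821/255 ≈ 30.671 → 31
= RGB(110, 104, 31)


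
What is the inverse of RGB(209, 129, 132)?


Invert: (255-R, 255-G, 255-B)
R: 255-209 = 46
G: 255-129 = 126
B: 255-132 = 123
= RGB(46, 126, 123)


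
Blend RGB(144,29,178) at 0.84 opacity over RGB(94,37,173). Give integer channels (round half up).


C = α×F + (1-α)×B, with 1-α = 0.16
R: 0.84×144 + 0.16×94 = 120.96 + 15.04 = 136.00 → 136
G: 0.84×29 + 0.16×37 = 24.36 + 5.92 = 30.28 → 30
B: 0.84×178 + 0.16×173 = 149.52 + 27.68 = 177.20 → 177
= RGB(136, 30, 177)


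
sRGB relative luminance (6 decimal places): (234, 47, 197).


Linearize each channel (sRGB transfer function): c = v/255; c_lin = c/12.92 if c ≤ 0.04045, else ((c+0.055)/1.055)^2.4
  R: 234/255 ≈ 0.917647 > 0.04045 → ((0.917647+0.055)/1.055)^2.4 ≈ 0.822786
  G: 47/255 ≈ 0.184314 > 0.04045 → ((0.184314+0.055)/1.055)^2.4 ≈ 0.028426
  B: 197/255 ≈ 0.772549 > 0.04045 → ((0.772549+0.055)/1.055)^2.4 ≈ 0.558340
R_lin = 0.822786, G_lin = 0.028426, B_lin = 0.558340
L = 0.2126×R + 0.7152×G + 0.0722×B
L = 0.2126×0.822786 + 0.7152×0.028426 + 0.0722×0.558340
L ≈ 0.235567


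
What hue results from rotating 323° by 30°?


New hue = (H + rotation) mod 360
New hue = (323 + 30) mod 360
= 353 mod 360
= 353°


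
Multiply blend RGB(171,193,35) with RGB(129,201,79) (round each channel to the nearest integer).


Multiply: C = A×B/255, rounded to nearest integer
R: 171×129/255 = 22059/255 ≈ 86.506 → 87
G: 193×201/255 = 38793/255 ≈ 152.129 → 152
B: 35×79/255 = 2765/255 ≈ 10.843 → 11
= RGB(87, 152, 11)


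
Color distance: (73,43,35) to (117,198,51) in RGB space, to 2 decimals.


d = √[(R₁-R₂)² + (G₁-G₂)² + (B₁-B₂)²]
d = √[(73-117)² + (43-198)² + (35-51)²]
d = √[1936 + 24025 + 256]
d = √26217
d ≈ 161.92


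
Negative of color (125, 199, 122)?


Invert: (255-R, 255-G, 255-B)
R: 255-125 = 130
G: 255-199 = 56
B: 255-122 = 133
= RGB(130, 56, 133)


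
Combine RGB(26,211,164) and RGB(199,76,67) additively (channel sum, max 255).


Additive: each channel = min(255, C₁+C₂)
R: 26+199 = 225 → 225
G: 211+76 = 287 → 255
B: 164+67 = 231 → 231
= RGB(225, 255, 231)


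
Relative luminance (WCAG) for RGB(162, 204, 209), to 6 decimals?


Linearize each channel (sRGB transfer function): c = v/255; c_lin = c/12.92 if c ≤ 0.04045, else ((c+0.055)/1.055)^2.4
  R: 162/255 ≈ 0.635294 > 0.04045 → ((0.635294+0.055)/1.055)^2.4 ≈ 0.361307
  G: 204/255 ≈ 0.800000 > 0.04045 → ((0.800000+0.055)/1.055)^2.4 ≈ 0.603827
  B: 209/255 ≈ 0.819608 > 0.04045 → ((0.819608+0.055)/1.055)^2.4 ≈ 0.637597
R_lin = 0.361307, G_lin = 0.603827, B_lin = 0.637597
L = 0.2126×R + 0.7152×G + 0.0722×B
L = 0.2126×0.361307 + 0.7152×0.603827 + 0.0722×0.637597
L ≈ 0.554706


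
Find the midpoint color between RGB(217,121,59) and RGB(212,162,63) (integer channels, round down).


Midpoint: each channel = ⌊(C₁+C₂)/2⌋
R: ⌊(217+212)/2⌋ = 214
G: ⌊(121+162)/2⌋ = 141
B: ⌊(59+63)/2⌋ = 61
= RGB(214, 141, 61)


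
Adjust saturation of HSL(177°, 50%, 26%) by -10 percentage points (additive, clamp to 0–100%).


Original S = 50%
Adjustment = -10 percentage points
New S = 50 + (-10) = 40
Clamp to [0, 100] → 40
= HSL(177°, 40%, 26%)


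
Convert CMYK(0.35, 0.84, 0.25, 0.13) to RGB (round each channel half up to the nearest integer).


R = 255 × (1-C) × (1-K) = 255 × 0.65 × 0.87 = 144.2025 → 144
G = 255 × (1-M) × (1-K) = 255 × 0.16 × 0.87 = 35.496 → 35
B = 255 × (1-Y) × (1-K) = 255 × 0.75 × 0.87 = 166.3875 → 166
= RGB(144, 35, 166)


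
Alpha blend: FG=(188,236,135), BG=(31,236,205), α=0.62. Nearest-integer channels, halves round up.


C = α×F + (1-α)×B, with 1-α = 0.38
R: 0.62×188 + 0.38×31 = 116.56 + 11.78 = 128.34 → 128
G: 0.62×236 + 0.38×236 = 146.32 + 89.68 = 236.00 → 236
B: 0.62×135 + 0.38×205 = 83.70 + 77.90 = 161.60 → 162
= RGB(128, 236, 162)


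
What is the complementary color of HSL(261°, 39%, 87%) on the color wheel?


Complement = opposite side of color wheel = hue + 180°
H' = (261 + 180) mod 360 = 81°
S and L unchanged.
= HSL(81°, 39%, 87%)


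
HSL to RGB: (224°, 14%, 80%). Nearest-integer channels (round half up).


H=224°, S=0.14, L=0.80
C = (1-|2L-1|)×S = (1-|0.60|)×0.14 = 0.056
H' = H/60 = 224/60 ≈ 3.7333; X = C×(1-|H' mod 2 - 1|) ≈ 0.0149
m = L - C/2 = 0.80 - 0.028 = 0.772
Sector ⌊H'⌋ = 3 → (R',G',B') = (0.0, ≈0.0149, 0.056)
RGB = ((R'+m)×255, (G'+m)×255, (B'+m)×255) = (196.86, 200.668, 211.14)
Round half up → RGB(197, 201, 211)


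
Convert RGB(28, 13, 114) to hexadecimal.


R = 28 → 1C (hex)
G = 13 → 0D (hex)
B = 114 → 72 (hex)
Hex = #1C0D72


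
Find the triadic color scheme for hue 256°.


Triadic: equally spaced at 120° intervals
H1 = 256°
H2 = (256 + 120) mod 360 = 16°
H3 = (256 + 240) mod 360 = 136°
Triadic = 256°, 16°, 136°


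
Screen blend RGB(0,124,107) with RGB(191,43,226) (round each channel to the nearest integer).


Screen: C = 255 - (255-A)×(255-B)/255, rounded to nearest integer
R: 255 - (255-0)×(255-191)/255 = 255 - 16320/255 ≈ 255 - 64.000 = 191.000 → 191
G: 255 - (255-124)×(255-43)/255 = 255 - 27772/255 ≈ 255 - 108.910 = 146.090 → 146
B: 255 - (255-107)×(255-226)/255 = 255 - 4292/255 ≈ 255 - 16.831 = 238.169 → 238
= RGB(191, 146, 238)


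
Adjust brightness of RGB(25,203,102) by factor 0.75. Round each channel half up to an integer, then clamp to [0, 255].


Multiply each channel by 0.75, round half up, clamp to [0, 255]
R: 25×0.75 = 18.75 → round → 19
G: 203×0.75 = 152.25 → round → 152
B: 102×0.75 = 76.5 → round → 77
= RGB(19, 152, 77)


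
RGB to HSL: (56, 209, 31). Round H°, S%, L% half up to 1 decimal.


Normalize: R'=56/255≈0.2196, G'=209/255≈0.8196, B'=31/255≈0.1216
Max=209/255, Min=31/255, Δ=Max-Min=178/255
L = (Max+Min)/2 = (209+31)/510 = 240/510 = 0.47058… → L = 47.1%
L ≤ 0.5 → S = Δ/(Max+Min) = 178/(209+31) = 178/240 = 0.74166… → S = 74.2%
(the 1/255 factors cancel in S and H, so raw channel differences can be used)
Max is G' → H = 60 × ((B-R)/Δ + 2) = 60 × ((31-56)/178 + 2)
  -25/178 + 2 = -0.1404… + 2 = 1.8595…
  H = 60 × 1.8595… = 111.573…° → H = 111.6°
= HSL(111.6°, 74.2%, 47.1%)


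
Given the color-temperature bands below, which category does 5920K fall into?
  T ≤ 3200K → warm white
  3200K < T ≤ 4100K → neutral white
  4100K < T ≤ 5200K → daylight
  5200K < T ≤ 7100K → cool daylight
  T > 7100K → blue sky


Temperature: 5920K
5200K < 5920K ≤ 7100K → cool daylight
Classification: cool daylight


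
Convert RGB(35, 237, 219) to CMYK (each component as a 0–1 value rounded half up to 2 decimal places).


R'=35/255≈0.1373, G'=237/255≈0.9294, B'=219/255≈0.8588
K = 1 - max(R',G',B') = 1 - 237/255 = 18/255 = 0.07058… → 0.07
(1-R'-K)/(1-K) simplifies to (max-R)/max with max = 237:
C = (237-35)/237 = 202/237 = 0.85232… → 0.85
M = (237-237)/237 = 0/237 = 0 → 0.00
Y = (237-219)/237 = 18/237 = 0.07594… → 0.08
= CMYK(0.85, 0.00, 0.08, 0.07)


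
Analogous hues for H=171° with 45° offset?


Base hue: 171°
Left analog: (171 - 45) mod 360 = 126°
Right analog: (171 + 45) mod 360 = 216°
Analogous hues = 126° and 216°


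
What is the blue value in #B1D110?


Color: #B1D110
R = B1 = 177
G = D1 = 209
B = 10 = 16
Blue = 16


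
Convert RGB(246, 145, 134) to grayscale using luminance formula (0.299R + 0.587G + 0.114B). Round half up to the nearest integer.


Gray = 0.299×R + 0.587×G + 0.114×B
Gray = 0.299×246 + 0.587×145 + 0.114×134
Gray = 73.554 + 85.115 + 15.276
Gray = 173.945 → round half up → 174
Gray = 174


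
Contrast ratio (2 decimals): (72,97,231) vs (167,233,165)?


Linearize each sRGB channel c=v/255: c/12.92 if c ≤ 0.04045 else ((c+0.055)/1.055)^2.4
L = 0.2126×R_lin + 0.7152×G_lin + 0.0722×B_lin
Color 1 (72,97,231):
  R=72: 72/255≈0.2824 > 0.04045 → ((0.2824+0.055)/1.055)^2.4 ≈ 0.06480
  G=97: 97/255≈0.3804 > 0.04045 → ((0.3804+0.055)/1.055)^2.4 ≈ 0.11954
  B=231: 231/255≈0.9059 > 0.04045 → ((0.9059+0.055)/1.055)^2.4 ≈ 0.79910
  L1 = 0.2126×0.06480 + 0.7152×0.11954 + 0.0722×0.79910 ≈ 0.15697
Color 2 (167,233,165):
  R=167: 167/255≈0.6549 > 0.04045 → ((0.6549+0.055)/1.055)^2.4 ≈ 0.38643
  G=233: 233/255≈0.9137 > 0.04045 → ((0.9137+0.055)/1.055)^2.4 ≈ 0.81485
  B=165: 165/255≈0.6471 > 0.04045 → ((0.6471+0.055)/1.055)^2.4 ≈ 0.37626
  L2 = 0.2126×0.38643 + 0.7152×0.81485 + 0.0722×0.37626 ≈ 0.69210
Lighter = 0.69210, Darker = 0.15697
Ratio = (L_lighter + 0.05) / (L_darker + 0.05)
Ratio = (0.69210 + 0.05) / (0.15697 + 0.05) = 0.74210 / 0.20697 ≈ 3.5856
Ratio ≈ 3.59:1


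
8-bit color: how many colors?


Colors = 2^bits = 2^8
= 256 colors


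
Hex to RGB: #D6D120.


D6 → 214 (R)
D1 → 209 (G)
20 → 32 (B)
= RGB(214, 209, 32)


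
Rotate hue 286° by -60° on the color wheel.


New hue = (H + rotation) mod 360
New hue = (286 -60) mod 360
= 226 mod 360
= 226°


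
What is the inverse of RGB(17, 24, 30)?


Invert: (255-R, 255-G, 255-B)
R: 255-17 = 238
G: 255-24 = 231
B: 255-30 = 225
= RGB(238, 231, 225)


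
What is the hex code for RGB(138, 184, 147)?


R = 138 → 8A (hex)
G = 184 → B8 (hex)
B = 147 → 93 (hex)
Hex = #8AB893


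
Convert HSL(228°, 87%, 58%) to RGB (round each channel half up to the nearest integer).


H=228°, S=0.87, L=0.58
C = (1-|2L-1|)×S = (1-|0.16|)×0.87 = 0.7308
H' = H/60 = 228/60 ≈ 3.8000; X = C×(1-|H' mod 2 - 1|) = 0.14616
m = L - C/2 = 0.58 - 0.3654 = 0.2146
Sector ⌊H'⌋ = 3 → (R',G',B') = (0.0, 0.14616, 0.7308)
RGB = ((R'+m)×255, (G'+m)×255, (B'+m)×255) = (54.723, 91.9938, 241.077)
Round half up → RGB(55, 92, 241)


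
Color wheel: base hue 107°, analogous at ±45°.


Base hue: 107°
Left analog: (107 - 45) mod 360 = 62°
Right analog: (107 + 45) mod 360 = 152°
Analogous hues = 62° and 152°


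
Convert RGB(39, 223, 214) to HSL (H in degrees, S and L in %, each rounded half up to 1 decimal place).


Normalize: R'=39/255≈0.1529, G'=223/255≈0.8745, B'=214/255≈0.8392
Max=223/255, Min=39/255, Δ=Max-Min=184/255
L = (Max+Min)/2 = (223+39)/510 = 262/510 = 0.51372… → L = 51.4%
L > 0.5 → S = Δ/(2-Max-Min) = 184/(510-223-39) = 184/248 = 0.74193… → S = 74.2%
(the 1/255 factors cancel in S and H, so raw channel differences can be used)
Max is G' → H = 60 × ((B-R)/Δ + 2) = 60 × ((214-39)/184 + 2)
  175/184 + 2 = 0.9510… + 2 = 2.9510…
  H = 60 × 2.9510… = 177.065…° → H = 177.1°
= HSL(177.1°, 74.2%, 51.4%)


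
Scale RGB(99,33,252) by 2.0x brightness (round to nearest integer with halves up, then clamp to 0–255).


Multiply each channel by 2.0, round half up, clamp to [0, 255]
R: 99×2.0 = 198
G: 33×2.0 = 66
B: 252×2.0 = 504 → clamp → 255
= RGB(198, 66, 255)


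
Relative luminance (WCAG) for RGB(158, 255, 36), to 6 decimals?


Linearize each channel (sRGB transfer function): c = v/255; c_lin = c/12.92 if c ≤ 0.04045, else ((c+0.055)/1.055)^2.4
  R: 158/255 ≈ 0.619608 > 0.04045 → ((0.619608+0.055)/1.055)^2.4 ≈ 0.341914
  G: 255/255 ≈ 1.000000 > 0.04045 → ((1.000000+0.055)/1.055)^2.4 ≈ 1.000000
  B: 36/255 ≈ 0.141176 > 0.04045 → ((0.141176+0.055)/1.055)^2.4 ≈ 0.017642
R_lin = 0.341914, G_lin = 1.000000, B_lin = 0.017642
L = 0.2126×R + 0.7152×G + 0.0722×B
L = 0.2126×0.341914 + 0.7152×1.000000 + 0.0722×0.017642
L ≈ 0.789165


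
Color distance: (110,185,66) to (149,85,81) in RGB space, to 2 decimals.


d = √[(R₁-R₂)² + (G₁-G₂)² + (B₁-B₂)²]
d = √[(110-149)² + (185-85)² + (66-81)²]
d = √[1521 + 10000 + 225]
d = √11746
d ≈ 108.38


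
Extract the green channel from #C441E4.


Color: #C441E4
R = C4 = 196
G = 41 = 65
B = E4 = 228
Green = 65


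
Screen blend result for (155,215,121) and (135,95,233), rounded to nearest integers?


Screen: C = 255 - (255-A)×(255-B)/255, rounded to nearest integer
R: 255 - (255-155)×(255-135)/255 = 255 - 12000/255 ≈ 255 - 47.059 = 207.941 → 208
G: 255 - (255-215)×(255-95)/255 = 255 - 6400/255 ≈ 255 - 25.098 = 229.902 → 230
B: 255 - (255-121)×(255-233)/255 = 255 - 2948/255 ≈ 255 - 11.561 = 243.439 → 243
= RGB(208, 230, 243)


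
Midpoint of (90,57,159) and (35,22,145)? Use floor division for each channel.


Midpoint: each channel = ⌊(C₁+C₂)/2⌋
R: ⌊(90+35)/2⌋ = 62
G: ⌊(57+22)/2⌋ = 39
B: ⌊(159+145)/2⌋ = 152
= RGB(62, 39, 152)


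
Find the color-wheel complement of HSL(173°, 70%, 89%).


Complement = opposite side of color wheel = hue + 180°
H' = (173 + 180) mod 360 = 353°
S and L unchanged.
= HSL(353°, 70%, 89%)


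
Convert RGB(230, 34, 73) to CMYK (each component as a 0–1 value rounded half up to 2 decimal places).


R'=230/255≈0.9020, G'=34/255≈0.1333, B'=73/255≈0.2863
K = 1 - max(R',G',B') = 1 - 230/255 = 25/255 = 0.09803… → 0.10
(1-R'-K)/(1-K) simplifies to (max-R)/max with max = 230:
C = (230-230)/230 = 0/230 = 0 → 0.00
M = (230-34)/230 = 196/230 = 0.85217… → 0.85
Y = (230-73)/230 = 157/230 = 0.68260… → 0.68
= CMYK(0.00, 0.85, 0.68, 0.10)


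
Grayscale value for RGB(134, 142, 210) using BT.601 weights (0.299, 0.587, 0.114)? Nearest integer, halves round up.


Gray = 0.299×R + 0.587×G + 0.114×B
Gray = 0.299×134 + 0.587×142 + 0.114×210
Gray = 40.066 + 83.354 + 23.940
Gray = 147.360 → round half up → 147
Gray = 147


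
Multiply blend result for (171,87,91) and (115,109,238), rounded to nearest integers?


Multiply: C = A×B/255, rounded to nearest integer
R: 171×115/255 = 19665/255 ≈ 77.118 → 77
G: 87×109/255 = 9483/255 ≈ 37.188 → 37
B: 91×238/255 = 21658/255 ≈ 84.933 → 85
= RGB(77, 37, 85)


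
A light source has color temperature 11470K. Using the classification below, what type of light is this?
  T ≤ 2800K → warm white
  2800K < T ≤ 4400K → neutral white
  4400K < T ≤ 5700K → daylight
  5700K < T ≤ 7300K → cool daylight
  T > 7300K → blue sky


Temperature: 11470K
11470K > 7300K → blue sky
Classification: blue sky


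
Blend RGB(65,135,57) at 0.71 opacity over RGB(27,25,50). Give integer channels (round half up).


C = α×F + (1-α)×B, with 1-α = 0.29
R: 0.71×65 + 0.29×27 = 46.15 + 7.83 = 53.98 → 54
G: 0.71×135 + 0.29×25 = 95.85 + 7.25 = 103.10 → 103
B: 0.71×57 + 0.29×50 = 40.47 + 14.50 = 54.97 → 55
= RGB(54, 103, 55)


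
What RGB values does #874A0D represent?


87 → 135 (R)
4A → 74 (G)
0D → 13 (B)
= RGB(135, 74, 13)


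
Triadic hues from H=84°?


Triadic: equally spaced at 120° intervals
H1 = 84°
H2 = (84 + 120) mod 360 = 204°
H3 = (84 + 240) mod 360 = 324°
Triadic = 84°, 204°, 324°


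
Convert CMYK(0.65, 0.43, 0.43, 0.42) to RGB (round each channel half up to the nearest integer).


R = 255 × (1-C) × (1-K) = 255 × 0.35 × 0.58 = 51.765 → 52
G = 255 × (1-M) × (1-K) = 255 × 0.57 × 0.58 = 84.303 → 84
B = 255 × (1-Y) × (1-K) = 255 × 0.57 × 0.58 = 84.303 → 84
= RGB(52, 84, 84)


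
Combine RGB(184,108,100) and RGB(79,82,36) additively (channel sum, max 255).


Additive: each channel = min(255, C₁+C₂)
R: 184+79 = 263 → 255
G: 108+82 = 190 → 190
B: 100+36 = 136 → 136
= RGB(255, 190, 136)


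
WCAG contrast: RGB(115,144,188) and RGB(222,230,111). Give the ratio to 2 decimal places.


Linearize each sRGB channel c=v/255: c/12.92 if c ≤ 0.04045 else ((c+0.055)/1.055)^2.4
L = 0.2126×R_lin + 0.7152×G_lin + 0.0722×B_lin
Color 1 (115,144,188):
  R=115: 115/255≈0.4510 > 0.04045 → ((0.4510+0.055)/1.055)^2.4 ≈ 0.17144
  G=144: 144/255≈0.5647 > 0.04045 → ((0.5647+0.055)/1.055)^2.4 ≈ 0.27889
  B=188: 188/255≈0.7373 > 0.04045 → ((0.7373+0.055)/1.055)^2.4 ≈ 0.50289
  L1 = 0.2126×0.17144 + 0.7152×0.27889 + 0.0722×0.50289 ≈ 0.27222
Color 2 (222,230,111):
  R=222: 222/255≈0.8706 > 0.04045 → ((0.8706+0.055)/1.055)^2.4 ≈ 0.73046
  G=230: 230/255≈0.9020 > 0.04045 → ((0.9020+0.055)/1.055)^2.4 ≈ 0.79130
  B=111: 111/255≈0.4353 > 0.04045 → ((0.4353+0.055)/1.055)^2.4 ≈ 0.15896
  L2 = 0.2126×0.73046 + 0.7152×0.79130 + 0.0722×0.15896 ≈ 0.73271
Lighter = 0.73271, Darker = 0.27222
Ratio = (L_lighter + 0.05) / (L_darker + 0.05)
Ratio = (0.73271 + 0.05) / (0.27222 + 0.05) = 0.78271 / 0.32222 ≈ 2.4291
Ratio ≈ 2.43:1


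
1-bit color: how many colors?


Colors = 2^bits = 2^1
= 2 colors


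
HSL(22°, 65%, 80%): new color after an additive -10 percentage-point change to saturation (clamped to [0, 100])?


Original S = 65%
Adjustment = -10 percentage points
New S = 65 + (-10) = 55
Clamp to [0, 100] → 55
= HSL(22°, 55%, 80%)


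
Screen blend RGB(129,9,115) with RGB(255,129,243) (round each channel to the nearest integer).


Screen: C = 255 - (255-A)×(255-B)/255, rounded to nearest integer
R: 255 - (255-129)×(255-255)/255 = 255 - 0/255 ≈ 255 - 0.000 = 255.000 → 255
G: 255 - (255-9)×(255-129)/255 = 255 - 30996/255 ≈ 255 - 121.553 = 133.447 → 133
B: 255 - (255-115)×(255-243)/255 = 255 - 1680/255 ≈ 255 - 6.588 = 248.412 → 248
= RGB(255, 133, 248)


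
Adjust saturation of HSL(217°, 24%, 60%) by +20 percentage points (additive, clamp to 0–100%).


Original S = 24%
Adjustment = +20 percentage points
New S = 24 + (20) = 44
Clamp to [0, 100] → 44
= HSL(217°, 44%, 60%)


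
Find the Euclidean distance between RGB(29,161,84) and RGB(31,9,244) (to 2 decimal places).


d = √[(R₁-R₂)² + (G₁-G₂)² + (B₁-B₂)²]
d = √[(29-31)² + (161-9)² + (84-244)²]
d = √[4 + 23104 + 25600]
d = √48708
d ≈ 220.70


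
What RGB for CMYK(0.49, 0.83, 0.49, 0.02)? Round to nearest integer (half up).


R = 255 × (1-C) × (1-K) = 255 × 0.51 × 0.98 = 127.449 → 127
G = 255 × (1-M) × (1-K) = 255 × 0.17 × 0.98 = 42.483 → 42
B = 255 × (1-Y) × (1-K) = 255 × 0.51 × 0.98 = 127.449 → 127
= RGB(127, 42, 127)


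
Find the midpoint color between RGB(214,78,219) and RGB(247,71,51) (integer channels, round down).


Midpoint: each channel = ⌊(C₁+C₂)/2⌋
R: ⌊(214+247)/2⌋ = 230
G: ⌊(78+71)/2⌋ = 74
B: ⌊(219+51)/2⌋ = 135
= RGB(230, 74, 135)


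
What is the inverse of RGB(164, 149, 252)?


Invert: (255-R, 255-G, 255-B)
R: 255-164 = 91
G: 255-149 = 106
B: 255-252 = 3
= RGB(91, 106, 3)


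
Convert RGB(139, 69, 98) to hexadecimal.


R = 139 → 8B (hex)
G = 69 → 45 (hex)
B = 98 → 62 (hex)
Hex = #8B4562


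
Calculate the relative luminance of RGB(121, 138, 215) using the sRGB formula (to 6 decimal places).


Linearize each channel (sRGB transfer function): c = v/255; c_lin = c/12.92 if c ≤ 0.04045, else ((c+0.055)/1.055)^2.4
  R: 121/255 ≈ 0.474510 > 0.04045 → ((0.474510+0.055)/1.055)^2.4 ≈ 0.191202
  G: 138/255 ≈ 0.541176 > 0.04045 → ((0.541176+0.055)/1.055)^2.4 ≈ 0.254152
  B: 215/255 ≈ 0.843137 > 0.04045 → ((0.843137+0.055)/1.055)^2.4 ≈ 0.679542
R_lin = 0.191202, G_lin = 0.254152, B_lin = 0.679542
L = 0.2126×R + 0.7152×G + 0.0722×B
L = 0.2126×0.191202 + 0.7152×0.254152 + 0.0722×0.679542
L ≈ 0.271482


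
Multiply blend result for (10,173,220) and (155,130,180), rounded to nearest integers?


Multiply: C = A×B/255, rounded to nearest integer
R: 10×155/255 = 1550/255 ≈ 6.078 → 6
G: 173×130/255 = 22490/255 ≈ 88.196 → 88
B: 220×180/255 = 39600/255 ≈ 155.294 → 155
= RGB(6, 88, 155)


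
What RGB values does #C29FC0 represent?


C2 → 194 (R)
9F → 159 (G)
C0 → 192 (B)
= RGB(194, 159, 192)


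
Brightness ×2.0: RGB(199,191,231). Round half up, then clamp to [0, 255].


Multiply each channel by 2.0, round half up, clamp to [0, 255]
R: 199×2.0 = 398 → clamp → 255
G: 191×2.0 = 382 → clamp → 255
B: 231×2.0 = 462 → clamp → 255
= RGB(255, 255, 255)


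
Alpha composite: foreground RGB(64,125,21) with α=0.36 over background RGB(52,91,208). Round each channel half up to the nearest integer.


C = α×F + (1-α)×B, with 1-α = 0.64
R: 0.36×64 + 0.64×52 = 23.04 + 33.28 = 56.32 → 56
G: 0.36×125 + 0.64×91 = 45.00 + 58.24 = 103.24 → 103
B: 0.36×21 + 0.64×208 = 7.56 + 133.12 = 140.68 → 141
= RGB(56, 103, 141)


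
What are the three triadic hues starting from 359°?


Triadic: equally spaced at 120° intervals
H1 = 359°
H2 = (359 + 120) mod 360 = 119°
H3 = (359 + 240) mod 360 = 239°
Triadic = 359°, 119°, 239°


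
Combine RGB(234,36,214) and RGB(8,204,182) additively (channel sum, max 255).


Additive: each channel = min(255, C₁+C₂)
R: 234+8 = 242 → 242
G: 36+204 = 240 → 240
B: 214+182 = 396 → 255
= RGB(242, 240, 255)


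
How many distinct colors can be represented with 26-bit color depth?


Colors = 2^bits = 2^26
= 67,108,864 colors


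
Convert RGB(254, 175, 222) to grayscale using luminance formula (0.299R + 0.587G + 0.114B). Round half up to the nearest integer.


Gray = 0.299×R + 0.587×G + 0.114×B
Gray = 0.299×254 + 0.587×175 + 0.114×222
Gray = 75.946 + 102.725 + 25.308
Gray = 203.979 → round half up → 204
Gray = 204


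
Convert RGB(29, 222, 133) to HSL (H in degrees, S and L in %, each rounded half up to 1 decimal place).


Normalize: R'=29/255≈0.1137, G'=222/255≈0.8706, B'=133/255≈0.5216
Max=222/255, Min=29/255, Δ=Max-Min=193/255
L = (Max+Min)/2 = (222+29)/510 = 251/510 = 0.49215… → L = 49.2%
L ≤ 0.5 → S = Δ/(Max+Min) = 193/(222+29) = 193/251 = 0.76892… → S = 76.9%
(the 1/255 factors cancel in S and H, so raw channel differences can be used)
Max is G' → H = 60 × ((B-R)/Δ + 2) = 60 × ((133-29)/193 + 2)
  104/193 + 2 = 0.5388… + 2 = 2.5388…
  H = 60 × 2.5388… = 152.331…° → H = 152.3°
= HSL(152.3°, 76.9%, 49.2%)


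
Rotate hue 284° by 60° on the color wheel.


New hue = (H + rotation) mod 360
New hue = (284 + 60) mod 360
= 344 mod 360
= 344°


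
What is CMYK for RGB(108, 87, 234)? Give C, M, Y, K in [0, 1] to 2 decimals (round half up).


R'=108/255≈0.4235, G'=87/255≈0.3412, B'=234/255≈0.9176
K = 1 - max(R',G',B') = 1 - 234/255 = 21/255 = 0.08235… → 0.08
(1-R'-K)/(1-K) simplifies to (max-R)/max with max = 234:
C = (234-108)/234 = 126/234 = 0.53846… → 0.54
M = (234-87)/234 = 147/234 = 0.62820… → 0.63
Y = (234-234)/234 = 0/234 = 0 → 0.00
= CMYK(0.54, 0.63, 0.00, 0.08)


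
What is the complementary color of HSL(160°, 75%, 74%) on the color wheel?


Complement = opposite side of color wheel = hue + 180°
H' = (160 + 180) mod 360 = 340°
S and L unchanged.
= HSL(340°, 75%, 74%)


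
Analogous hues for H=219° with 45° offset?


Base hue: 219°
Left analog: (219 - 45) mod 360 = 174°
Right analog: (219 + 45) mod 360 = 264°
Analogous hues = 174° and 264°


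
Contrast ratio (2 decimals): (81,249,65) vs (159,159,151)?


Linearize each sRGB channel c=v/255: c/12.92 if c ≤ 0.04045 else ((c+0.055)/1.055)^2.4
L = 0.2126×R_lin + 0.7152×G_lin + 0.0722×B_lin
Color 1 (81,249,65):
  R=81: 81/255≈0.3176 > 0.04045 → ((0.3176+0.055)/1.055)^2.4 ≈ 0.08228
  G=249: 249/255≈0.9765 > 0.04045 → ((0.9765+0.055)/1.055)^2.4 ≈ 0.94731
  B=65: 65/255≈0.2549 > 0.04045 → ((0.2549+0.055)/1.055)^2.4 ≈ 0.05286
  L1 = 0.2126×0.08228 + 0.7152×0.94731 + 0.0722×0.05286 ≈ 0.69882
Color 2 (159,159,151):
  R=159: 159/255≈0.6235 > 0.04045 → ((0.6235+0.055)/1.055)^2.4 ≈ 0.34670
  G=159: 159/255≈0.6235 > 0.04045 → ((0.6235+0.055)/1.055)^2.4 ≈ 0.34670
  B=151: 151/255≈0.5922 > 0.04045 → ((0.5922+0.055)/1.055)^2.4 ≈ 0.30947
  L2 = 0.2126×0.34670 + 0.7152×0.34670 + 0.0722×0.30947 ≈ 0.34402
Lighter = 0.69882, Darker = 0.34402
Ratio = (L_lighter + 0.05) / (L_darker + 0.05)
Ratio = (0.69882 + 0.05) / (0.34402 + 0.05) = 0.74882 / 0.39402 ≈ 1.9005
Ratio ≈ 1.90:1


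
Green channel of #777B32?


Color: #777B32
R = 77 = 119
G = 7B = 123
B = 32 = 50
Green = 123


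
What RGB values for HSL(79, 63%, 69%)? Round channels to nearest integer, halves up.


H=79°, S=0.63, L=0.69
C = (1-|2L-1|)×S = (1-|0.38|)×0.63 = 0.3906
H' = H/60 = 79/60 ≈ 1.3167; X = C×(1-|H' mod 2 - 1|) = 0.26691
m = L - C/2 = 0.69 - 0.1953 = 0.4947
Sector ⌊H'⌋ = 1 → (R',G',B') = (0.26691, 0.3906, 0.0)
RGB = ((R'+m)×255, (G'+m)×255, (B'+m)×255) = (194.21055, 225.7515, 126.1485)
Round half up → RGB(194, 226, 126)


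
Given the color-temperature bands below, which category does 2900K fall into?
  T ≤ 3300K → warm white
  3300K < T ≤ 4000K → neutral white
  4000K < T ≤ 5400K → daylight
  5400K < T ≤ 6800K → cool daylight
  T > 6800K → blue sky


Temperature: 2900K
2900K ≤ 3300K → warm white
Classification: warm white


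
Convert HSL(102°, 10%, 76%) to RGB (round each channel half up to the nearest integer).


H=102°, S=0.10, L=0.76
C = (1-|2L-1|)×S = (1-|0.52|)×0.10 = 0.048
H' = H/60 = 102/60 ≈ 1.7000; X = C×(1-|H' mod 2 - 1|) = 0.0144
m = L - C/2 = 0.76 - 0.024 = 0.736
Sector ⌊H'⌋ = 1 → (R',G',B') = (0.0144, 0.048, 0.0)
RGB = ((R'+m)×255, (G'+m)×255, (B'+m)×255) = (191.352, 199.92, 187.68)
Round half up → RGB(191, 200, 188)


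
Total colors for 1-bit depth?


Colors = 2^bits = 2^1
= 2 colors


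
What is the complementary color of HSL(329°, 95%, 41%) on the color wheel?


Complement = opposite side of color wheel = hue + 180°
H' = (329 + 180) mod 360 = 149°
S and L unchanged.
= HSL(149°, 95%, 41%)


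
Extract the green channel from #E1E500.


Color: #E1E500
R = E1 = 225
G = E5 = 229
B = 00 = 0
Green = 229


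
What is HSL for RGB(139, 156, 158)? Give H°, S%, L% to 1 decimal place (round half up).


Normalize: R'=139/255≈0.5451, G'=156/255≈0.6118, B'=158/255≈0.6196
Max=158/255, Min=139/255, Δ=Max-Min=19/255
L = (Max+Min)/2 = (158+139)/510 = 297/510 = 0.58235… → L = 58.2%
L > 0.5 → S = Δ/(2-Max-Min) = 19/(510-158-139) = 19/213 = 0.08920… → S = 8.9%
(the 1/255 factors cancel in S and H, so raw channel differences can be used)
Max is B' → H = 60 × ((R-G)/Δ + 4) = 60 × ((139-156)/19 + 4)
  -17/19 + 4 = -0.8947… + 4 = 3.1052…
  H = 60 × 3.1052… = 186.315…° → H = 186.3°
= HSL(186.3°, 8.9%, 58.2%)


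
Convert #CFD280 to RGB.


CF → 207 (R)
D2 → 210 (G)
80 → 128 (B)
= RGB(207, 210, 128)


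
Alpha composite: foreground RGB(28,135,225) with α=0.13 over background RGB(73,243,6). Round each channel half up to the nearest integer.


C = α×F + (1-α)×B, with 1-α = 0.87
R: 0.13×28 + 0.87×73 = 3.64 + 63.51 = 67.15 → 67
G: 0.13×135 + 0.87×243 = 17.55 + 211.41 = 228.96 → 229
B: 0.13×225 + 0.87×6 = 29.25 + 5.22 = 34.47 → 34
= RGB(67, 229, 34)


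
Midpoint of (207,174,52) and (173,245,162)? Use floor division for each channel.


Midpoint: each channel = ⌊(C₁+C₂)/2⌋
R: ⌊(207+173)/2⌋ = 190
G: ⌊(174+245)/2⌋ = 209
B: ⌊(52+162)/2⌋ = 107
= RGB(190, 209, 107)


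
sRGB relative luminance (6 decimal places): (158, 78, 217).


Linearize each channel (sRGB transfer function): c = v/255; c_lin = c/12.92 if c ≤ 0.04045, else ((c+0.055)/1.055)^2.4
  R: 158/255 ≈ 0.619608 > 0.04045 → ((0.619608+0.055)/1.055)^2.4 ≈ 0.341914
  G: 78/255 ≈ 0.305882 > 0.04045 → ((0.305882+0.055)/1.055)^2.4 ≈ 0.076185
  B: 217/255 ≈ 0.850980 > 0.04045 → ((0.850980+0.055)/1.055)^2.4 ≈ 0.693872
R_lin = 0.341914, G_lin = 0.076185, B_lin = 0.693872
L = 0.2126×R + 0.7152×G + 0.0722×B
L = 0.2126×0.341914 + 0.7152×0.076185 + 0.0722×0.693872
L ≈ 0.177276


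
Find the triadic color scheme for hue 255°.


Triadic: equally spaced at 120° intervals
H1 = 255°
H2 = (255 + 120) mod 360 = 15°
H3 = (255 + 240) mod 360 = 135°
Triadic = 255°, 15°, 135°


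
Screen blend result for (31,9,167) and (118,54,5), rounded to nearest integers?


Screen: C = 255 - (255-A)×(255-B)/255, rounded to nearest integer
R: 255 - (255-31)×(255-118)/255 = 255 - 30688/255 ≈ 255 - 120.345 = 134.655 → 135
G: 255 - (255-9)×(255-54)/255 = 255 - 49446/255 ≈ 255 - 193.906 = 61.094 → 61
B: 255 - (255-167)×(255-5)/255 = 255 - 22000/255 ≈ 255 - 86.275 = 168.725 → 169
= RGB(135, 61, 169)


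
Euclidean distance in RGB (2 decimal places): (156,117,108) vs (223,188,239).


d = √[(R₁-R₂)² + (G₁-G₂)² + (B₁-B₂)²]
d = √[(156-223)² + (117-188)² + (108-239)²]
d = √[4489 + 5041 + 17161]
d = √26691
d ≈ 163.37


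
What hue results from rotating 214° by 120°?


New hue = (H + rotation) mod 360
New hue = (214 + 120) mod 360
= 334 mod 360
= 334°


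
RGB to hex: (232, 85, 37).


R = 232 → E8 (hex)
G = 85 → 55 (hex)
B = 37 → 25 (hex)
Hex = #E85525


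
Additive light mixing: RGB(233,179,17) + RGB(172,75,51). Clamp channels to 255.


Additive: each channel = min(255, C₁+C₂)
R: 233+172 = 405 → 255
G: 179+75 = 254 → 254
B: 17+51 = 68 → 68
= RGB(255, 254, 68)


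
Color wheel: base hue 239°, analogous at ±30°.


Base hue: 239°
Left analog: (239 - 30) mod 360 = 209°
Right analog: (239 + 30) mod 360 = 269°
Analogous hues = 209° and 269°


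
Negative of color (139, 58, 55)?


Invert: (255-R, 255-G, 255-B)
R: 255-139 = 116
G: 255-58 = 197
B: 255-55 = 200
= RGB(116, 197, 200)


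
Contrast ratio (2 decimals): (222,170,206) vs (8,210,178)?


Linearize each sRGB channel c=v/255: c/12.92 if c ≤ 0.04045 else ((c+0.055)/1.055)^2.4
L = 0.2126×R_lin + 0.7152×G_lin + 0.0722×B_lin
Color 1 (222,170,206):
  R=222: 222/255≈0.8706 > 0.04045 → ((0.8706+0.055)/1.055)^2.4 ≈ 0.73046
  G=170: 170/255≈0.6667 > 0.04045 → ((0.6667+0.055)/1.055)^2.4 ≈ 0.40198
  B=206: 206/255≈0.8078 > 0.04045 → ((0.8078+0.055)/1.055)^2.4 ≈ 0.61721
  L1 = 0.2126×0.73046 + 0.7152×0.40198 + 0.0722×0.61721 ≈ 0.48735
Color 2 (8,210,178):
  R=8: 8/255≈0.0314 ≤ 0.04045 → 0.0314/12.92 ≈ 0.00243
  G=210: 210/255≈0.8235 > 0.04045 → ((0.8235+0.055)/1.055)^2.4 ≈ 0.64448
  B=178: 178/255≈0.6980 > 0.04045 → ((0.6980+0.055)/1.055)^2.4 ≈ 0.44520
  L2 = 0.2126×0.00243 + 0.7152×0.64448 + 0.0722×0.44520 ≈ 0.49359
Lighter = 0.49359, Darker = 0.48735
Ratio = (L_lighter + 0.05) / (L_darker + 0.05)
Ratio = (0.49359 + 0.05) / (0.48735 + 0.05) = 0.54359 / 0.53735 ≈ 1.0116
Ratio ≈ 1.01:1


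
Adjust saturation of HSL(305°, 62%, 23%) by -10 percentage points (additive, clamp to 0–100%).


Original S = 62%
Adjustment = -10 percentage points
New S = 62 + (-10) = 52
Clamp to [0, 100] → 52
= HSL(305°, 52%, 23%)


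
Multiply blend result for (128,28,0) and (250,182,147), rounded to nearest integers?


Multiply: C = A×B/255, rounded to nearest integer
R: 128×250/255 = 32000/255 ≈ 125.490 → 125
G: 28×182/255 = 5096/255 ≈ 19.984 → 20
B: 0×147/255 = 0/255 ≈ 0.000 → 0
= RGB(125, 20, 0)


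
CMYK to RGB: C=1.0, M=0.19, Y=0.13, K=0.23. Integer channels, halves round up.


R = 255 × (1-C) × (1-K) = 255 × 0.00 × 0.77 = 0
G = 255 × (1-M) × (1-K) = 255 × 0.81 × 0.77 = 159.0435 → 159
B = 255 × (1-Y) × (1-K) = 255 × 0.87 × 0.77 = 170.8245 → 171
= RGB(0, 159, 171)


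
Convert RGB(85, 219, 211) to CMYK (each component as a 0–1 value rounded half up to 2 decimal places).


R'=85/255≈0.3333, G'=219/255≈0.8588, B'=211/255≈0.8275
K = 1 - max(R',G',B') = 1 - 219/255 = 36/255 = 0.14117… → 0.14
(1-R'-K)/(1-K) simplifies to (max-R)/max with max = 219:
C = (219-85)/219 = 134/219 = 0.61187… → 0.61
M = (219-219)/219 = 0/219 = 0 → 0.00
Y = (219-211)/219 = 8/219 = 0.03652… → 0.04
= CMYK(0.61, 0.00, 0.04, 0.14)
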